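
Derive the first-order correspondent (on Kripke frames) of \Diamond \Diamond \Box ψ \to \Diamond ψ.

This is a Sahlqvist (Geach-type) schema ◇^2□^1ψ → □^0◇^1ψ.
Minimal-valuation argument: fix x; take any y with xR^2y and any z with xR^0z. Set V(ψ) to the set of worlds R-reachable from y in exactly 1 step. Then □^1ψ holds at y, so the antecedent holds at x; validity forces ◇^1ψ at z, giving a w with zR^1w and yR^1w.
First-order correspondent: \forall x \forall y (x R^2 y \to \exists w (yRw \wedge xRw)).

\forall x \forall y (x R^2 y \to \exists w (yRw \wedge xRw))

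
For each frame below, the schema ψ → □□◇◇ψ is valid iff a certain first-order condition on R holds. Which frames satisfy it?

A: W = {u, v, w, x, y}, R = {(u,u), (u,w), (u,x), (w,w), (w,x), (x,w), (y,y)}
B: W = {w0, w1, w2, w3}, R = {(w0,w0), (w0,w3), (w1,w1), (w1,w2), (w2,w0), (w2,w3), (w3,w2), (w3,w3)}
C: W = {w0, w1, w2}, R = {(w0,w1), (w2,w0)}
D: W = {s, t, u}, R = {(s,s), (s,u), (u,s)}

The schema corresponds to a generalized confluence (Geach) condition: ∀x ∀z (xR²z → ∃w (x = w ∧ zR²w)).
A: fails — uR²w but no t with u=t and wR²t.
B: fails — w1R²w0 but no w with w1=w and w0R²w.
C: fails — w2R²w1 but no w with w2=w and w1R²w.
D: condition met.

D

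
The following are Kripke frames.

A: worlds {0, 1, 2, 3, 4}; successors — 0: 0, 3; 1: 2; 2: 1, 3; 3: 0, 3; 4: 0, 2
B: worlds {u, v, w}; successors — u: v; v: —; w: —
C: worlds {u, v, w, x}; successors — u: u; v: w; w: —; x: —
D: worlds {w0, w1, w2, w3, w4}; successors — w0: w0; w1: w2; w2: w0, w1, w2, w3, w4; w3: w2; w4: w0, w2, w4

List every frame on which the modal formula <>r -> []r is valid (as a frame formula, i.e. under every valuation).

B, C

Frame correspondent (Sahlqvist): forall x forall y forall z (Rxy & Rxz -> y = z) — i.e. partial functionality.
A: fails — 0 sees both 0 and 3.
B: condition met.
C: condition met.
D: fails — w2 sees both w0 and w1.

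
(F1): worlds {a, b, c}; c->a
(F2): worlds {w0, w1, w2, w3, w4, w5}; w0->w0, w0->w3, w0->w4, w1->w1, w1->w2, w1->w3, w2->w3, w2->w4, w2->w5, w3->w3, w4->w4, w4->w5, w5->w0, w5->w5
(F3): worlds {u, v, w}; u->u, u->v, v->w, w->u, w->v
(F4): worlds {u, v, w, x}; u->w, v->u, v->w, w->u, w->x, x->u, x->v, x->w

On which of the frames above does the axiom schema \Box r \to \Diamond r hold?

This is the axiom for seriality; its first-order frame correspondent is \forall x \exists y Rxy.
(F1): fails — world a has no successor.
(F2): condition met.
(F3): condition met.
(F4): condition met.
Valid on: (F2), (F3), (F4).

(F2), (F3), (F4)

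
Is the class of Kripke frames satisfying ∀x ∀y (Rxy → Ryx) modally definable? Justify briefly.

Yes, by r → □◇r

This is a Sahlqvist condition; the B axiom r → □◇r defines it.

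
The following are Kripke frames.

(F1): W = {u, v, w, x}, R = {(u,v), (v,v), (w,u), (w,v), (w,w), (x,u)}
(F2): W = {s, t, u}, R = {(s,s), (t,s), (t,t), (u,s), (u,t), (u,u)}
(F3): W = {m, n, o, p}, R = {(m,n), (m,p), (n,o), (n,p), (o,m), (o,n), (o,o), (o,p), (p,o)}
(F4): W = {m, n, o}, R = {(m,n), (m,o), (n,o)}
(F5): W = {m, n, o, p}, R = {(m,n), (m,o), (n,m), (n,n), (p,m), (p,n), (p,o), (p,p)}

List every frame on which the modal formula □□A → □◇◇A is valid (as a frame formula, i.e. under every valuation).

(F1), (F2), (F3)

The schema corresponds to a generalized confluence (Geach) condition: ∀x ∀z (xRz → ∃w (xR²w ∧ zR²w)).
(F1): holds.
(F2): holds.
(F3): holds.
(F4): fails — mRn but no w with mR²w and nR²w.
(F5): fails — mRo but no w with mR²w and oR²w.
Valid on: (F1), (F2), (F3).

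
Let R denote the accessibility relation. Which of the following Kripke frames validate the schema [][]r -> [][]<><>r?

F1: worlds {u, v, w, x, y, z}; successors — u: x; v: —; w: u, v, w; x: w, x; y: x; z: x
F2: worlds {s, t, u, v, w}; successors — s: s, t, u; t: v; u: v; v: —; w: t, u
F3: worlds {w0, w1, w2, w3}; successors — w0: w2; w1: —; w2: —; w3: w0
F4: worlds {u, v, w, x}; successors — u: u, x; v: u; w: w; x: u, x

Frame correspondent (Sahlqvist): forall x forall z (x R^2 z -> exists w (x R^2 w & z R^2 w)) — i.e. a generalized confluence (Geach) condition.
F1: fails — wR²v but no t with wR²t and vR²t.
F2: fails — sR²t but no w* with sR²w* and tR²w*.
F3: fails — w3R²w2 but no w with w3R²w and w2R²w.
F4: ✓.
Valid on: F4.

F4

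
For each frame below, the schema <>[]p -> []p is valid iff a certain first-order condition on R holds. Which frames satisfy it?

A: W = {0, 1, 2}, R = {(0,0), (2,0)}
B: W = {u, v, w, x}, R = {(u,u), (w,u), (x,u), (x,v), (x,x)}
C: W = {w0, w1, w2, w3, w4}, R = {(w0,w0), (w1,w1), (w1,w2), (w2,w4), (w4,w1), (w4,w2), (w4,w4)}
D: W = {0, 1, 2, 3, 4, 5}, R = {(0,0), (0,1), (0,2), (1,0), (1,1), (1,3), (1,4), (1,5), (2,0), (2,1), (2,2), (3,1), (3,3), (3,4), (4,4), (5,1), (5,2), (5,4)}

This is the axiom for the Euclidean property; its first-order frame correspondent is forall x forall y forall z (Rxy & Rxz -> Ryz).
A: satisfies the condition.
B: fails — Rxu and Rxx but not Rux.
C: fails — Rw1w2 and Rw1w2 but not Rw2w2.
D: fails — R01 and R02 but not R12.

A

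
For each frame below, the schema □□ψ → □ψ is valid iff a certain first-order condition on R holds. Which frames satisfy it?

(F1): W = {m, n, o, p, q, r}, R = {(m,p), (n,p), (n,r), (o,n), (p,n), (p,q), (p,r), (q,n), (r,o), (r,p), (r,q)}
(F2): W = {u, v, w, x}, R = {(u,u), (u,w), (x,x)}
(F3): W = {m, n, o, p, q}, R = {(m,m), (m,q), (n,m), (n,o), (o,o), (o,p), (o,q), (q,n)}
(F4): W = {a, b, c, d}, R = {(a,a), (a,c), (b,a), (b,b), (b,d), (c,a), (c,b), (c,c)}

The schema corresponds to density: ∀x ∀y (Rxy → ∃z (Rxz ∧ Rzy)).
(F1): fails — Ron but no z with Roz and Rzn.
(F2): condition met.
(F3): fails — Rqn but no z with Rqz and Rzn.
(F4): condition met.
Valid on: (F2), (F4).

(F2), (F4)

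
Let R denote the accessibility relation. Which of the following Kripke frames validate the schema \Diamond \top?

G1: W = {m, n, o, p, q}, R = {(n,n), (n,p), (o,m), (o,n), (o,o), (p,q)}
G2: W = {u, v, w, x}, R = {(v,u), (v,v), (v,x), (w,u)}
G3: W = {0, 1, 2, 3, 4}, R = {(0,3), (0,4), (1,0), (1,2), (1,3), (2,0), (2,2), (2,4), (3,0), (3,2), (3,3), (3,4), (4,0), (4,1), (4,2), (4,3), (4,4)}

G3

The schema corresponds to seriality: \forall x \exists y Rxy.
G1: fails — world m has no successor.
G2: fails — world u has no successor.
G3: holds.
Valid on: G3.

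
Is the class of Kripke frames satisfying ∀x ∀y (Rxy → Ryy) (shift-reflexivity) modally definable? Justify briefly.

The condition is shift-reflexivity. A defining modal formula is □(□q → q).
Suppose □(□q→q) is valid. Take Rxy and set V(q)={w : Ryw}. Then at y, □q holds; since □(□q→q) at x, □q→q at y, so q at y, i.e. Ryy.

Definable; □(□q → q) defines it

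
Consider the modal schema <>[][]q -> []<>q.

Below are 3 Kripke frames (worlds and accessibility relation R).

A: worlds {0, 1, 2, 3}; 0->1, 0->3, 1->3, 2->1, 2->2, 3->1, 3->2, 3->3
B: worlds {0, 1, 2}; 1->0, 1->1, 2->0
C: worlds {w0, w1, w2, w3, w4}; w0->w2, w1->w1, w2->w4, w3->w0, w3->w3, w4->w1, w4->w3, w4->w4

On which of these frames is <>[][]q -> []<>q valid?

A

The schema corresponds to a generalized confluence (Geach) condition: forall x forall y forall z ((xRy & xRz) -> exists w (y R^2 w & zRw)).
A: condition met.
B: fails — 1R0, 1R0 but no w with 0R²w and 0Rw.
C: fails — w3Rw0, w3Rw0 but no w with w0R²w and w0Rw.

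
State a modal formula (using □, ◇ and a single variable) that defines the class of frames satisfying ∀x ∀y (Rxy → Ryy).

A defining formula is □(□q → q) (the T□ axiom).
Suppose □(□q→q) is valid. Take Rxy and set V(q)={w : Ryw}. Then at y, □q holds; since □(□q→q) at x, □q→q at y, so q at y, i.e. Ryy.

□(□q → q)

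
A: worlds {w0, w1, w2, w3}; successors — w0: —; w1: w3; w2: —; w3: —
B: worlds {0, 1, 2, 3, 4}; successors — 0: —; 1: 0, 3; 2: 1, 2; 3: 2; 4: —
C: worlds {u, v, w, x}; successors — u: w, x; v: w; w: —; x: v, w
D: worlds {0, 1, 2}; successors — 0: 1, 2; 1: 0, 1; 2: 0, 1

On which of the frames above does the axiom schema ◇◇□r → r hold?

Frame correspondent (Sahlqvist): ∀x ∀y (xR²y → ∃w (yRw ∧ x = w)) — i.e. a generalized confluence (Geach) condition.
A: ✓.
B: fails — 2R²0 but no w with 0Rw and 2=w.
C: fails — uR²v but no t with vRt and u=t.
D: fails — 0R²0 but no w with 0Rw and 0=w.
Valid on: A.

A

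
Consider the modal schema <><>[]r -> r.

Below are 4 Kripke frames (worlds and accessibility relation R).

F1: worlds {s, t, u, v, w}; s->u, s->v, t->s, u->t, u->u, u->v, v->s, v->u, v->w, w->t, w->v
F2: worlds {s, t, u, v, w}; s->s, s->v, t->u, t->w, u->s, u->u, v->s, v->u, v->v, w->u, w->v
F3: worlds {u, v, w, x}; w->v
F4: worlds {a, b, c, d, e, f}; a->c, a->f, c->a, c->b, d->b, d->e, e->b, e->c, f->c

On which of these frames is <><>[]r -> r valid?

The schema corresponds to a generalized confluence (Geach) condition: forall x forall y (x R^2 y -> exists w (yRw & x = w)).
F1: fails — sR²s but no w* with sRw* and s=w*.
F2: fails — tR²s but no w* with sRw* and t=w*.
F3: condition met.
F4: fails — aR²a but no w with aRw and a=w.

F3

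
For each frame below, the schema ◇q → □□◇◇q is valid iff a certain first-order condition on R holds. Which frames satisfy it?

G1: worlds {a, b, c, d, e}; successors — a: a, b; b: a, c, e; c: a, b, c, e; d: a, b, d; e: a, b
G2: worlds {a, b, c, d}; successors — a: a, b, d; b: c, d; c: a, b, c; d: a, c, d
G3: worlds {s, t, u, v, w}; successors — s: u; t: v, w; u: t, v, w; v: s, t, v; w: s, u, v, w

G2

This is the axiom for a generalized confluence (Geach) condition; its first-order frame correspondent is ∀x ∀y ∀z ((xRy ∧ xR²z) → ∃w (y = w ∧ zR²w)).
G1: fails — dRd, dR²a but no w with d=w and aR²w.
G2: ✓.
G3: fails — vRs, vR²s but no w* with s=w* and sR²w*.
Valid on: G2.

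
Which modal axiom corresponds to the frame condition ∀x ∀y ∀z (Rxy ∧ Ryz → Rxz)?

□q → □□q

The condition is transitivity. The 4 schema □q → □□q defines it.
Suppose □q→□□q is valid. Take Rxy, Ryz and set V(q)={w : Rxw}. Then □q at x, so □□q at x, so □q at y, so q at z, i.e. Rxz.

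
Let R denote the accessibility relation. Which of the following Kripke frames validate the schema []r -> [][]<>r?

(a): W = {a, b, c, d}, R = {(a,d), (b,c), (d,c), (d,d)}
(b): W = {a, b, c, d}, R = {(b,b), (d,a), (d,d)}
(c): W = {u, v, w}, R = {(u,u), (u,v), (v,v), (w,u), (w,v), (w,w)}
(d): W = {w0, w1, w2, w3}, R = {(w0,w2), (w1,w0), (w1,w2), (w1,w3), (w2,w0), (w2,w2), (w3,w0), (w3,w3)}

This is the axiom for a generalized confluence (Geach) condition; its first-order frame correspondent is forall x forall z (x R^2 z -> exists w (xRw & zRw)).
(a): fails — aR²c but no w with aRw and cRw.
(b): fails — dR²a but no w with dRw and aRw.
(c): condition met.
(d): fails — w3R²w0 but no w with w3Rw and w0Rw.
Valid on: (c).

(c)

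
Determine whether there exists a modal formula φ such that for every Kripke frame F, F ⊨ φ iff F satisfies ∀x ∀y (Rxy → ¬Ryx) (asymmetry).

Modal frame validity is preserved under surjective bounded morphisms.
The 3-cycle (worlds a,b,c with a→b→c→a) is asymmetric. Mapping every world to a single reflexive point • is a surjective bounded morphism, and the reflexive point is not asymmetric (R•• but asymmetry requires ¬R••).
Hence asymmetry is not modally definable.

Not definable by any modal formula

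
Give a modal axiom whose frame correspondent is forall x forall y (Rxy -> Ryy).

□(□s → s)

The condition is shift-reflexivity. The T□ schema □(□s → s) defines it.
Suppose □(□s→s) is valid. Take Rxy and set V(s)={w : Ryw}. Then at y, □s holds; since □(□s→s) at x, □s→s at y, so s at y, i.e. Ryy.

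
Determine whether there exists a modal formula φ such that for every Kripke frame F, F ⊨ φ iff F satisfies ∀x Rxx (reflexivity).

Yes — defined by □r → r

This is a Sahlqvist condition; the T axiom □r → r defines it.
Suppose □r→r is valid. At any x set V(r)={w : Rxw}. Then □r holds at x, so r holds at x, i.e. Rxx.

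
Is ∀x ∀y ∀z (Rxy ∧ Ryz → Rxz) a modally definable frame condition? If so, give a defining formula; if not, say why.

The condition is transitivity. A defining modal formula is □q → □□q.
Suppose □q→□□q is valid. Take Rxy, Ryz and set V(q)={w : Rxw}. Then □q at x, so □□q at x, so □q at y, so q at z, i.e. Rxz.

Definable; □q → □□q defines it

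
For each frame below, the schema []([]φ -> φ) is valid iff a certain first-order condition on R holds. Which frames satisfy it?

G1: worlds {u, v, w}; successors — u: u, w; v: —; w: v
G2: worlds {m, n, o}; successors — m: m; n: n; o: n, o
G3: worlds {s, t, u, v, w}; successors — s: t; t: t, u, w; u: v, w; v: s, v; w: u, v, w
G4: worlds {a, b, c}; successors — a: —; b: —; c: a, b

G2

The schema corresponds to shift-reflexivity: forall x forall y (Rxy -> Ryy).
G1: fails — Ruw but not Rww.
G2: holds.
G3: fails — Rwu but not Ruu.
G4: fails — Rca but not Raa.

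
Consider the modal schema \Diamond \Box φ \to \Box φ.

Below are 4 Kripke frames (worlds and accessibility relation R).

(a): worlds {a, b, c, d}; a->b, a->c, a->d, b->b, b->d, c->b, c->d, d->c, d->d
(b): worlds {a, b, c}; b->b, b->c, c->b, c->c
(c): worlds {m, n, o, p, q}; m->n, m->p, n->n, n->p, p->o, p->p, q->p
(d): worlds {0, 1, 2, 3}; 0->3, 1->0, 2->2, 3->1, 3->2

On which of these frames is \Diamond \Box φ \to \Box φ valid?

(b)

Frame correspondent (Sahlqvist): \forall x \forall y \forall z (Rxy \wedge Rxz \to Ryz) — i.e. the Euclidean property.
(a): fails — Rab and Rac but not Rbc.
(b): ✓.
(c): fails — Rmp and Rmn but not Rpn.
(d): fails — R03 and R03 but not R33.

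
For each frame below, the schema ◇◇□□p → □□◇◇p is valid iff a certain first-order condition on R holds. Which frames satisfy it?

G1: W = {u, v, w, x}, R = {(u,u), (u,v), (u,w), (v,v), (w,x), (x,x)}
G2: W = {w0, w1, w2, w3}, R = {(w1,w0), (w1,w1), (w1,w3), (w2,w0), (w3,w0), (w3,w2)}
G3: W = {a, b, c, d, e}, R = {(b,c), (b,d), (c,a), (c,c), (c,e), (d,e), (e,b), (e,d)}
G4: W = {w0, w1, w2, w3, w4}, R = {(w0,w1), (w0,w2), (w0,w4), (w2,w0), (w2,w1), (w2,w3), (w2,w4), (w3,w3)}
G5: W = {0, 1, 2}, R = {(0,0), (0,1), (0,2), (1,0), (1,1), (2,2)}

Frame correspondent (Sahlqvist): ∀x ∀y ∀z ((xR²y ∧ xR²z) → ∃w (yR²w ∧ zR²w)) — i.e. a generalized confluence (Geach) condition.
G1: fails — uR²v, uR²w but no t with vR²t and wR²t.
G2: fails — w1R²w0, w1R²w0 but no w with w0R²w and w0R²w.
G3: fails — bR²a, bR²a but no w with aR²w and aR²w.
G4: fails — w0R²w0, w0R²w1 but no w with w0R²w and w1R²w.
G5: ✓.
Valid on: G5.

G5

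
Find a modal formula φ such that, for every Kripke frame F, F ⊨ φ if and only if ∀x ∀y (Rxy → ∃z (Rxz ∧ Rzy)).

A defining formula is □□r → □r (the C4 axiom).
Suppose □□r→□r is valid. Take Rxy and set V(r)={w : xR²w}. Then □□r at x, so □r at x, so r at y, i.e. ∃z(Rxz∧Rzy).

□□r → □r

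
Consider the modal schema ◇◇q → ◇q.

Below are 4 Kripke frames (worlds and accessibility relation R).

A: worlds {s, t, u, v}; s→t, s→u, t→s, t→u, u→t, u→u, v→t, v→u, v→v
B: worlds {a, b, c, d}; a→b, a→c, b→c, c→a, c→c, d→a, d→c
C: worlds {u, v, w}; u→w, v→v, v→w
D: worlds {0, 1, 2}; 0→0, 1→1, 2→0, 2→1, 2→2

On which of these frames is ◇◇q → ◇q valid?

This is the axiom for transitivity; its first-order frame correspondent is ∀x ∀y ∀z (Rxy ∧ Ryz → Rxz).
A: fails — Rut and Rts but not Rus.
B: fails — Rbc and Rca but not Rba.
C: ✓.
D: ✓.
Valid on: C, D.

C, D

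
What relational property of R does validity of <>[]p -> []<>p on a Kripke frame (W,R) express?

Suppose ◇□p→□◇p is valid. Take Rxy, Rxz and set V(p)={w : Ryw}. Then □p at y so ◇□p at x, so □◇p at x, so ◇p at z, giving w with Rzw and Ryw.
Conversely, any frame satisfying forall x forall y forall z (Rxy & Rxz -> exists w (Ryw & Rzw)) validates the schema.
Frame condition: forall x forall y forall z (Rxy & Rxz -> exists w (Ryw & Rzw)).

convergence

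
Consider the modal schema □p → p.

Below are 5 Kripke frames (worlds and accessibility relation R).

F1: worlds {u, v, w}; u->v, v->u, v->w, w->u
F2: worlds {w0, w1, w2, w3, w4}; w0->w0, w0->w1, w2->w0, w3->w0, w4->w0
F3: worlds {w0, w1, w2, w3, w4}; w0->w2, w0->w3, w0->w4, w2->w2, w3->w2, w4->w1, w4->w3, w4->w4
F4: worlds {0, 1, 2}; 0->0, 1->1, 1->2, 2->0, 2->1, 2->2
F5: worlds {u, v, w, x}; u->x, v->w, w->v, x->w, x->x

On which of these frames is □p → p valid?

F4

Frame correspondent (Sahlqvist): ∀x Rxx — i.e. reflexivity.
F1: fails — world u does not see itself.
F2: fails — world w1 does not see itself.
F3: fails — world w0 does not see itself.
F4: holds.
F5: fails — world u does not see itself.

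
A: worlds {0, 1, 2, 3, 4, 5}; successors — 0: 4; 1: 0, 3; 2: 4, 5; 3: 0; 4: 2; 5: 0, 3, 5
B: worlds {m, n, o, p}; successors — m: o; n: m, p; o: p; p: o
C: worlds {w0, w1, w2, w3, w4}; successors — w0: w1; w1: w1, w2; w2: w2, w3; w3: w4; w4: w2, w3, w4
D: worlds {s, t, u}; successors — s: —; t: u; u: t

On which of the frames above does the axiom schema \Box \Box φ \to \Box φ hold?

C

Frame correspondent (Sahlqvist): \forall x \forall y (Rxy \to \exists z (Rxz \wedge Rzy)) — i.e. density.
A: fails — R04 but no z with R0z and Rz4.
B: fails — Rop but no z with Roz and Rzp.
C: satisfies the condition.
D: fails — Rtu but no z with Rtz and Rzu.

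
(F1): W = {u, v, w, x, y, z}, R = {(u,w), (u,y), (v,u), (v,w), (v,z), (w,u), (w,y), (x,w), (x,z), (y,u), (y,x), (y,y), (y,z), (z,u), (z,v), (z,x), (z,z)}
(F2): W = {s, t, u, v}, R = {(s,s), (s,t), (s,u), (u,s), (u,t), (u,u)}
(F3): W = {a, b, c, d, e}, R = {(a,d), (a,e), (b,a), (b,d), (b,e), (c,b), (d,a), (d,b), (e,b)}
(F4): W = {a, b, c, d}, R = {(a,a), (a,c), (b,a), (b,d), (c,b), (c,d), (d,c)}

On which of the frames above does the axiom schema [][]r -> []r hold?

(F2)

Frame correspondent (Sahlqvist): forall x forall y (Rxy -> exists z (Rxz & Rzy)) — i.e. density.
(F1): fails — Rxw but no t with Rxt and Rtw.
(F2): condition met.
(F3): fails — Reb but no z with Rez and Rzb.
(F4): fails — Rdc but no z with Rdz and Rzc.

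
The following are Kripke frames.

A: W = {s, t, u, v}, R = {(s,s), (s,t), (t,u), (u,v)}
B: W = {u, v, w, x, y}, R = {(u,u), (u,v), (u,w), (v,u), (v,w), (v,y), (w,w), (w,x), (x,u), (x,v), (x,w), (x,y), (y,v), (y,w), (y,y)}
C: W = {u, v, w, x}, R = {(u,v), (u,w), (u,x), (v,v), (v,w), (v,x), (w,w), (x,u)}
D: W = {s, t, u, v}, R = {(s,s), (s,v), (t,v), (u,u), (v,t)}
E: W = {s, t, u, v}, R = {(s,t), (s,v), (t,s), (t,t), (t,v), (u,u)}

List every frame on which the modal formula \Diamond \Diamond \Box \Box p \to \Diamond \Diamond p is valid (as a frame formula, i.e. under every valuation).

B, C, D

Frame correspondent (Sahlqvist): \forall x \forall y (x R^2 y \to \exists w (y R^2 w \wedge x R^2 w)) — i.e. a generalized confluence (Geach) condition.
A: fails — sR²t but no w with tR²w and sR²w.
B: holds.
C: holds.
D: holds.
E: fails — sR²v but no w with vR²w and sR²w.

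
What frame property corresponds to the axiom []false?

□⊥ is valid iff no world has any successor (otherwise □⊥ fails at any world with one).
Conversely, on a frame with emptiness of R the schema holds at every world under every valuation.
So the correspondent is emptiness of R.

emptiness of R: forall x forall y ~Rxy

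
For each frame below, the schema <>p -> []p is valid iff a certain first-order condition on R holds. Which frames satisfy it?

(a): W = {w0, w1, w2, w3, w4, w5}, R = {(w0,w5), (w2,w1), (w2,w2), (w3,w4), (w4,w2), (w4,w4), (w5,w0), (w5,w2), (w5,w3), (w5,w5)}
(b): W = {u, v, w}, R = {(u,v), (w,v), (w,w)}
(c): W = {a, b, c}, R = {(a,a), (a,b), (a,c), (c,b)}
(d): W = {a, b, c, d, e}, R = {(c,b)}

(d)

This is the axiom for partial functionality; its first-order frame correspondent is forall x forall y forall z (Rxy & Rxz -> y = z).
(a): fails — w2 sees both w1 and w2.
(b): fails — w sees both v and w.
(c): fails — a sees both a and b.
(d): satisfies the condition.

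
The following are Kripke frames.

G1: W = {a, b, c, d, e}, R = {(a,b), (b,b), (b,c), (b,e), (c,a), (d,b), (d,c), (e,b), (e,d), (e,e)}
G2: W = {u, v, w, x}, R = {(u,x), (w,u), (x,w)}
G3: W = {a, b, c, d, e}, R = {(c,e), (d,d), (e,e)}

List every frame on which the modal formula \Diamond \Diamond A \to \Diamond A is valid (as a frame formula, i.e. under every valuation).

Frame correspondent (Sahlqvist): \forall x \forall y (x R^2 y \to \exists w (y = w \wedge xRw)) — i.e. a generalized confluence (Geach) condition.
G1: fails — aR²c but no w with c=w and aRw.
G2: fails — uR²w but no t with w=t and uRt.
G3: condition met.
Valid on: G3.

G3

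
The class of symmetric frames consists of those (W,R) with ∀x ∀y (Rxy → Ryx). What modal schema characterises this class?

This is symmetry; the standard corresponding axiom is B: p → □◇p.

p → □◇p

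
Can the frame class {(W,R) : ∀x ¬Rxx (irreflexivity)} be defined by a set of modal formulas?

Not modally definable

Modal frame validity is preserved under surjective bounded morphisms.
The 5-cycle (worlds 0,1,2,3,4 with 0→1→2→3→4→0) is irreflexive, and the map sending every world to a single reflexive point • is a surjective bounded morphism (forth: every edge maps to (•,•); back: every world has a successor). So any modal formula valid on the 5-cycle is also valid on the reflexive point, which is not irreflexive.
So the class is not modally definable.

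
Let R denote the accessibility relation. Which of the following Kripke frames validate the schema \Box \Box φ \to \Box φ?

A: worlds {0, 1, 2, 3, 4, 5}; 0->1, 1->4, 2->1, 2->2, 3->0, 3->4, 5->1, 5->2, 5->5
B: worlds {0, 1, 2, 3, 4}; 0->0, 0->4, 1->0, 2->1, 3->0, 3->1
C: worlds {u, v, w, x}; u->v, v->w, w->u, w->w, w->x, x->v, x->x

none

Frame correspondent (Sahlqvist): \forall x \forall y (Rxy \to \exists z (Rxz \wedge Rzy)) — i.e. density.
A: fails — R34 but no z with R3z and Rz4.
B: fails — R31 but no z with R3z and Rz1.
C: fails — Ruv but no z with Ruz and Rzv.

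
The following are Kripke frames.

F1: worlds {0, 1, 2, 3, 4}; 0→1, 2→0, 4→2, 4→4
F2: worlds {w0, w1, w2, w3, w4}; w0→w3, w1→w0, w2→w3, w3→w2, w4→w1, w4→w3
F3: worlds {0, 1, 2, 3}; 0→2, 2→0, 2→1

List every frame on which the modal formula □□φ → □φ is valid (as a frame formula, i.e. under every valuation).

This is the axiom for density; its first-order frame correspondent is ∀x ∀y (Rxy → ∃z (Rxz ∧ Rzy)).
F1: fails — R01 but no z with R0z and Rz1.
F2: fails — Rw1w0 but no z with Rw1z and Rzw0.
F3: fails — R20 but no z with R2z and Rz0.

none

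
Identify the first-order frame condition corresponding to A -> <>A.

Reflexivity

Equivalently (dual form): □A → A.
Suppose □A→A is valid. At any x set V(A)={w : Rxw}. Then □A holds at x, so A holds at x, i.e. Rxx.
Conversely, any frame satisfying forall x Rxx validates the schema.
So the correspondent is reflexivity.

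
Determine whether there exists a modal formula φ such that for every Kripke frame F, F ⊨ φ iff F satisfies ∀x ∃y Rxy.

Yes — defined by □p → ◇p

This is a Sahlqvist condition; the D axiom □p → ◇p defines it.
Suppose □p→◇p is valid. At any x set V(p)=W. Then □p at x, so ◇p at x, so x has a successor.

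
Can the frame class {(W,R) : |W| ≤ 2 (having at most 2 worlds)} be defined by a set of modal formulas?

No

Modal frame validity is preserved under disjoint unions.
Any modal formula valid on each of 3 disjoint one-world frames is valid on their disjoint union (validity is preserved under disjoint unions). Each one-world frame has |W|=1≤2, but the union has |W|=3.
Hence having at most 2 worlds is not modally definable.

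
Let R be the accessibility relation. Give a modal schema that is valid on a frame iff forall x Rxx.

This is reflexivity; the standard corresponding axiom is T: □q → q.
Suppose □q→q is valid. At any x set V(q)={w : Rxw}. Then □q holds at x, so q holds at x, i.e. Rxx.

□q → q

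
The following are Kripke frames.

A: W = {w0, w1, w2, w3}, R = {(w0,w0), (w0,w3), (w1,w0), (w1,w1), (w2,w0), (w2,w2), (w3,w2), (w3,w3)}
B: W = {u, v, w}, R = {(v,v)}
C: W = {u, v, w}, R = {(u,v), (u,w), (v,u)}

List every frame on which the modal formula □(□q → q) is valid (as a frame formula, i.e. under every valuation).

Frame correspondent (Sahlqvist): ∀x ∀y (Rxy → Ryy) — i.e. shift-reflexivity.
A: satisfies the condition.
B: satisfies the condition.
C: fails — Ruv but not Rvv.
Valid on: A, B.

A, B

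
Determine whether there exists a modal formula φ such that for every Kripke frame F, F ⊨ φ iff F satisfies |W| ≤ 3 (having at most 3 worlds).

No — not modally definable

Modal frame validity is preserved under disjoint unions.
Any modal formula valid on each of 4 disjoint one-world frames is valid on their disjoint union (validity is preserved under disjoint unions). Each one-world frame has |W|=1≤3, but the union has |W|=4.
So no modal formula (or set of formulas) defines exactly the |W|≤3 frames.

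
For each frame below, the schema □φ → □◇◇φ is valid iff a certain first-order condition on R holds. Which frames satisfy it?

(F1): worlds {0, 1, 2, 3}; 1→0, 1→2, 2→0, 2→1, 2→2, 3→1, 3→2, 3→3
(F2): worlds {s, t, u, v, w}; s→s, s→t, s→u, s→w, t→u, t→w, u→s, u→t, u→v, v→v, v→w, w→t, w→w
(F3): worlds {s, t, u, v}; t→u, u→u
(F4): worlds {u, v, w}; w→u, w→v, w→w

(F2), (F3)

Frame correspondent (Sahlqvist): ∀x ∀z (xRz → ∃w (xRw ∧ zR²w)) — i.e. a generalized confluence (Geach) condition.
(F1): fails — 1R0 but no w with 1Rw and 0R²w.
(F2): ✓.
(F3): ✓.
(F4): fails — wRu but no t with wRt and uR²t.
Valid on: (F2), (F3).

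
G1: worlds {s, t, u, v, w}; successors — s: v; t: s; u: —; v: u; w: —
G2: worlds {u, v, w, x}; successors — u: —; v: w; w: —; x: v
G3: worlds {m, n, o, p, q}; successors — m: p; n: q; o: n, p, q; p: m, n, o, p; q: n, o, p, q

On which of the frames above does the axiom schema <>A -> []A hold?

This is the axiom for partial functionality; its first-order frame correspondent is forall x forall y forall z (Rxy & Rxz -> y = z).
G1: condition met.
G2: condition met.
G3: fails — o sees both n and p.
Valid on: G1, G2.

G1, G2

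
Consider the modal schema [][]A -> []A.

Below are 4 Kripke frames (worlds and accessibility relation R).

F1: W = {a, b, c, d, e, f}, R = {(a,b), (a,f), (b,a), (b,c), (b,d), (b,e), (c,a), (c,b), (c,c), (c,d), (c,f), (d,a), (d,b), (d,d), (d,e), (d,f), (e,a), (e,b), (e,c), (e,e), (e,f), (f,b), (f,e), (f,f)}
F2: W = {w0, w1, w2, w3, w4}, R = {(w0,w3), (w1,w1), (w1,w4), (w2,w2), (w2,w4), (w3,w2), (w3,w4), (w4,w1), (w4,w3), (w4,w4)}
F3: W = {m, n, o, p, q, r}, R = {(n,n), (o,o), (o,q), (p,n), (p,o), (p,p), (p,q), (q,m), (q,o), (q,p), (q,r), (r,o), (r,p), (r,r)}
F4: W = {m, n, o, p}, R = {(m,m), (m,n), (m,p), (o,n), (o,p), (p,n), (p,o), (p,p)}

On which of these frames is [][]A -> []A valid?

F1, F4

This is the axiom for density; its first-order frame correspondent is forall x forall y (Rxy -> exists z (Rxz & Rzy)).
F1: condition met.
F2: fails — Rw0w3 but no z with Rw0z and Rzw3.
F3: fails — Rqm but no z with Rqz and Rzm.
F4: condition met.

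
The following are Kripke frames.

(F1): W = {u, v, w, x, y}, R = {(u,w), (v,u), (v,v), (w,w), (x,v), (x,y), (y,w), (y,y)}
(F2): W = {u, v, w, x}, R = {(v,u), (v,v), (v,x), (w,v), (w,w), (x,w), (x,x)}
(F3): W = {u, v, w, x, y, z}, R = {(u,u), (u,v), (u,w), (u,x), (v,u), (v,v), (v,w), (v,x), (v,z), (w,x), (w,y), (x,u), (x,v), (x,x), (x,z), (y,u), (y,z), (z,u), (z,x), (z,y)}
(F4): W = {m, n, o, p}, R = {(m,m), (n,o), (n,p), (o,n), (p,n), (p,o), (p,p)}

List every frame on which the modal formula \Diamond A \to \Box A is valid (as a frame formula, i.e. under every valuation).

This is the axiom for partial functionality; its first-order frame correspondent is \forall x \forall y \forall z (Rxy \wedge Rxz \to y = z).
(F1): fails — v sees both u and v.
(F2): fails — v sees both u and v.
(F3): fails — u sees both u and v.
(F4): fails — n sees both o and p.

none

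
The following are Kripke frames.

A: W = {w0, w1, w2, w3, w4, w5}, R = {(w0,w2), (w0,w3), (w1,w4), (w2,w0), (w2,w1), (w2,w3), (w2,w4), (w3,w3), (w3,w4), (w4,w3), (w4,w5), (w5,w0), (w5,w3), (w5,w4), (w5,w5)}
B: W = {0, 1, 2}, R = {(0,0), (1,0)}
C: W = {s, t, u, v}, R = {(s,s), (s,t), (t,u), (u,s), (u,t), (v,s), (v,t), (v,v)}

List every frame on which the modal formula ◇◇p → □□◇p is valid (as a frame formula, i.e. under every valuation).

B

Frame correspondent (Sahlqvist): ∀x ∀y ∀z ((xR²y ∧ xR²z) → ∃w (y = w ∧ zRw)) — i.e. a generalized confluence (Geach) condition.
A: fails — w0R²w0, w0R²w0 but no w with w0=w and w0Rw.
B: condition met.
C: fails — sR²s, sR²t but no w with s=w and tRw.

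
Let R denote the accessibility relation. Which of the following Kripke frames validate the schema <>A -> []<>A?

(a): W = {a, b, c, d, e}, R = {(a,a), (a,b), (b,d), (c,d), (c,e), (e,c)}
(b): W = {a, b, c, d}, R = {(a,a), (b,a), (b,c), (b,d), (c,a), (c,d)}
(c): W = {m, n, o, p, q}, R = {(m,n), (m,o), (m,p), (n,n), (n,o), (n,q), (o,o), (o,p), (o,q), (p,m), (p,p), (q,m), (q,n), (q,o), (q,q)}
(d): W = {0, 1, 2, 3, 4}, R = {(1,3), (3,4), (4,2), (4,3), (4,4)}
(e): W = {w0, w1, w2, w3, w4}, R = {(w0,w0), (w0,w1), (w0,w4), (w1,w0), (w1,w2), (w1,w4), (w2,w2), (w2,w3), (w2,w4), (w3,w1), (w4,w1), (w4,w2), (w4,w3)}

Frame correspondent (Sahlqvist): forall x forall y forall z (Rxy & Rxz -> Ryz) — i.e. the Euclidean property.
(a): fails — Rab and Rab but not Rbb.
(b): fails — Rbc and Rbc but not Rcc.
(c): fails — Rmo and Rmn but not Ron.
(d): fails — R13 and R13 but not R33.
(e): fails — Rw0w4 and Rw0w4 but not Rw4w4.

none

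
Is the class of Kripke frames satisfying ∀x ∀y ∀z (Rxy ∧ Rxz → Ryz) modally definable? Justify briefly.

Yes — defined by ◇r → □◇r

The condition is the Euclidean property. A defining modal formula is ◇r → □◇r.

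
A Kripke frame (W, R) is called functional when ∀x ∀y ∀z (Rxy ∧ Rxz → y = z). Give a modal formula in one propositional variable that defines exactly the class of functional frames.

The condition is partial functionality. The CD schema ◇r → □r defines it.
Suppose ◇r→□r is valid. Take Rxy, Rxz and set V(r)={y}. Then ◇r at x, so □r at x, so r at z, i.e. z=y.

◇r → □r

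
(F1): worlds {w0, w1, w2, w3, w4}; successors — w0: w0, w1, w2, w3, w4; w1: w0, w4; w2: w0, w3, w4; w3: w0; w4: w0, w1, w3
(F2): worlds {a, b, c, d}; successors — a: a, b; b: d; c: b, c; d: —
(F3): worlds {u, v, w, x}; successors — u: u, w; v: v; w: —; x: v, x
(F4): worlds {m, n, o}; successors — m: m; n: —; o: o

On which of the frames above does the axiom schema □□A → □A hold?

(F1), (F3), (F4)

The schema corresponds to density: ∀x ∀y (Rxy → ∃z (Rxz ∧ Rzy)).
(F1): satisfies the condition.
(F2): fails — Rbd but no z with Rbz and Rzd.
(F3): satisfies the condition.
(F4): satisfies the condition.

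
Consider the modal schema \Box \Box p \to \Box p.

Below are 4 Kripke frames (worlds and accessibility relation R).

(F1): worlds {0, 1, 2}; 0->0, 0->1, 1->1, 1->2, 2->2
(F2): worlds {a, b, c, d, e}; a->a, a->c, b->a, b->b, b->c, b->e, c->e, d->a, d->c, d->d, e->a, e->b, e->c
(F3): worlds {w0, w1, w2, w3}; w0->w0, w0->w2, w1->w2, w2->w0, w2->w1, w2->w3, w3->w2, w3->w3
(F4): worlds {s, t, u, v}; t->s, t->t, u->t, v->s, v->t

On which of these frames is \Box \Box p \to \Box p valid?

The schema corresponds to density: \forall x \forall y (Rxy \to \exists z (Rxz \wedge Rzy)).
(F1): holds.
(F2): fails — Rce but no z with Rcz and Rze.
(F3): fails — Rw1w2 but no z with Rw1z and Rzw2.
(F4): holds.
Valid on: (F1), (F4).

(F1), (F4)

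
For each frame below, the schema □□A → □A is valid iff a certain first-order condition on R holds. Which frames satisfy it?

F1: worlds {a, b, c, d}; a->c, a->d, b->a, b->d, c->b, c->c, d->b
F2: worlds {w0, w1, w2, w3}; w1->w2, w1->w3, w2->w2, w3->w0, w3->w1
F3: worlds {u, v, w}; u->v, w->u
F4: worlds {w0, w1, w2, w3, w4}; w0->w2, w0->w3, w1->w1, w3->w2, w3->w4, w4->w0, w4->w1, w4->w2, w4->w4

Frame correspondent (Sahlqvist): ∀x ∀y (Rxy → ∃z (Rxz ∧ Rzy)) — i.e. density.
F1: fails — Rba but no z with Rbz and Rza.
F2: fails — Rw3w1 but no z with Rw3z and Rzw1.
F3: fails — Ruv but no z with Ruz and Rzv.
F4: fails — Rw0w3 but no z with Rw0z and Rzw3.

none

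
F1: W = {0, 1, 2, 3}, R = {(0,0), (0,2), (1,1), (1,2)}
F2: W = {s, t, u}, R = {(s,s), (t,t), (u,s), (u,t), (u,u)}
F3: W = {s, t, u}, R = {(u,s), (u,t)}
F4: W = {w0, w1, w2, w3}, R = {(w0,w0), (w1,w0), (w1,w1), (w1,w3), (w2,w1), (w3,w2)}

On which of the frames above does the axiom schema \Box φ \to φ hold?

F2

This is the axiom for reflexivity; its first-order frame correspondent is \forall x Rxx.
F1: fails — world 2 does not see itself.
F2: ✓.
F3: fails — world s does not see itself.
F4: fails — world w2 does not see itself.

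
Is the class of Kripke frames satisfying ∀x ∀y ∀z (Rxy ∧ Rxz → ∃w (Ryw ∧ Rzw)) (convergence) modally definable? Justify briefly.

The condition is convergence. A defining modal formula is ◇□r → □◇r.
Suppose ◇□r→□◇r is valid. Take Rxy, Rxz and set V(r)={w : Ryw}. Then □r at y so ◇□r at x, so □◇r at x, so ◇r at z, giving w with Rzw and Ryw.

Yes, by ◇□r → □◇r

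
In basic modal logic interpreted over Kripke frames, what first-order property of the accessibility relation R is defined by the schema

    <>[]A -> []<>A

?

This is the .2 axiom.
Its frame correspondent is convergence — forall x forall y forall z (Rxy & Rxz -> exists w (Ryw & Rzw)).

convergence: forall x forall y forall z (Rxy & Rxz -> exists w (Ryw & Rzw))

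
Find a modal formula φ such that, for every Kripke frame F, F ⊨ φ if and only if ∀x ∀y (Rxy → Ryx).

The condition is symmetry. The B schema q → □◇q defines it.
Suppose q→□◇q is valid. Take Rxy and set V(q)={x}. Then q at x, so □◇q at x, so ◇q at y, so some z with Ryz has q; z=x, i.e. Ryx.

q → □◇q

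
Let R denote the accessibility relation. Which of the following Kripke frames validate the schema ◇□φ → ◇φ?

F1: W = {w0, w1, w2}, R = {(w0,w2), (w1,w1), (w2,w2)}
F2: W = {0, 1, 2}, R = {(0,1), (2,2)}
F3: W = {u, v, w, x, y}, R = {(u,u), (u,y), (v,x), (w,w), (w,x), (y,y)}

F1

This is the axiom for a generalized confluence (Geach) condition; its first-order frame correspondent is ∀x ∀y (xRy → ∃w (yRw ∧ xRw)).
F1: holds.
F2: fails — 0R1 but no w with 1Rw and 0Rw.
F3: fails — vRx but no t with xRt and vRt.
Valid on: F1.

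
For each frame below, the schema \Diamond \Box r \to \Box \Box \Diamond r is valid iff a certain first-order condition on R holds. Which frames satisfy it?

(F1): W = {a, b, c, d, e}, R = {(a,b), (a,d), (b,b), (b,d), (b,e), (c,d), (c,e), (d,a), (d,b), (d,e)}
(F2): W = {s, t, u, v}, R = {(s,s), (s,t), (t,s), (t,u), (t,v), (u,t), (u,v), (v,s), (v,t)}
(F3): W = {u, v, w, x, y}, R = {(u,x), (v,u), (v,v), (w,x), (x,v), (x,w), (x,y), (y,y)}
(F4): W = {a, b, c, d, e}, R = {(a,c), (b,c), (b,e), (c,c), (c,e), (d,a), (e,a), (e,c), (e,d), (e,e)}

Frame correspondent (Sahlqvist): \forall x \forall y \forall z ((xRy \wedge x R^2 z) \to \exists w (yRw \wedge zRw)) — i.e. a generalized confluence (Geach) condition.
(F1): fails — aRb, aR²e but no w with bRw and eRw.
(F2): condition met.
(F3): fails — uRx, uR²w but no t with xRt and wRt.
(F4): fails — bRc, bR²d but no w with cRw and dRw.

(F2)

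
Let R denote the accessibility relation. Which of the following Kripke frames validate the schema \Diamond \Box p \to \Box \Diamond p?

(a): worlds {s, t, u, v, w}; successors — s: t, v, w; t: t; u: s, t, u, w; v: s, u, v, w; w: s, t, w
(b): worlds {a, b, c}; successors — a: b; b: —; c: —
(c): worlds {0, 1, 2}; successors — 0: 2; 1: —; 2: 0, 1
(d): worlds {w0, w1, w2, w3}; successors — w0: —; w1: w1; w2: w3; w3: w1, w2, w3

none

The schema corresponds to convergence: \forall x \forall y \forall z (Rxy \wedge Rxz \to \exists w (Ryw \wedge Rzw)).
(a): fails — Rsv and Rst but v and t have no common successor.
(b): fails — Rab and Rab but b and b have no common successor.
(c): fails — R20 and R21 but 0 and 1 have no common successor.
(d): fails — Rw3w1 and Rw3w2 but w1 and w2 have no common successor.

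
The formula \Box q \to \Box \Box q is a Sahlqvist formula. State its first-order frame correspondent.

transitivity: \forall x \forall y \forall z (Rxy \wedge Ryz \to Rxz)

Suppose □q→□□q is valid. Take Rxy, Ryz and set V(q)={w : Rxw}. Then □q at x, so □□q at x, so □q at y, so q at z, i.e. Rxz.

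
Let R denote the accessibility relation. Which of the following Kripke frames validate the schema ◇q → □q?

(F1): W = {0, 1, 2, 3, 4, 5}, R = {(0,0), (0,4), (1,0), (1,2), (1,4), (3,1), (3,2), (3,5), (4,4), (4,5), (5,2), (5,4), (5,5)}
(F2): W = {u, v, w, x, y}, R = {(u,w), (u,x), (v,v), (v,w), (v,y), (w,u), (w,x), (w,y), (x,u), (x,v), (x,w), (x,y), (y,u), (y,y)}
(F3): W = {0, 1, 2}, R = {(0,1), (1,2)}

(F3)

The schema corresponds to partial functionality: ∀x ∀y ∀z (Rxy ∧ Rxz → y = z).
(F1): fails — 0 sees both 0 and 4.
(F2): fails — u sees both w and x.
(F3): satisfies the condition.
Valid on: (F3).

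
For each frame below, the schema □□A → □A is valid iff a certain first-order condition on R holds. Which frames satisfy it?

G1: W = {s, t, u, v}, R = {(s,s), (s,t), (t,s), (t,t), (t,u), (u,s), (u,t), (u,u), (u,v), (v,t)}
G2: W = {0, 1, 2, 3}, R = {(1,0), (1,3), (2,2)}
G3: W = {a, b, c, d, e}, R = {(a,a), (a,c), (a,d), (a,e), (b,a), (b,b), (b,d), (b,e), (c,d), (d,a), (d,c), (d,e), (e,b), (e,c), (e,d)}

G1

This is the axiom for density; its first-order frame correspondent is ∀x ∀y (Rxy → ∃z (Rxz ∧ Rzy)).
G1: satisfies the condition.
G2: fails — R10 but no z with R1z and Rz0.
G3: fails — Rcd but no z with Rcz and Rzd.
Valid on: G1.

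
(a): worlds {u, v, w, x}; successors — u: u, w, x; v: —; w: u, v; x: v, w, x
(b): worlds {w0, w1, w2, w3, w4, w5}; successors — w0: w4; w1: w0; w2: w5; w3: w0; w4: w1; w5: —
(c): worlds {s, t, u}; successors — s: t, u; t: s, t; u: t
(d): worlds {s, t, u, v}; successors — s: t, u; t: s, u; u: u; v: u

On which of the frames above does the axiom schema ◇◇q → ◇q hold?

none

Frame correspondent (Sahlqvist): ∀x ∀y ∀z (Rxy ∧ Ryz → Rxz) — i.e. transitivity.
(a): fails — Rxw and Rwu but not Rxu.
(b): fails — Rw1w0 and Rw0w4 but not Rw1w4.
(c): fails — Rut and Rts but not Rus.
(d): fails — Rts and Rst but not Rtt.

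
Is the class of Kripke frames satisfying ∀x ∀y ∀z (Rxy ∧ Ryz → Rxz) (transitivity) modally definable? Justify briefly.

The condition is transitivity. A defining modal formula is □p → □□p.
Suppose □p→□□p is valid. Take Rxy, Ryz and set V(p)={w : Rxw}. Then □p at x, so □□p at x, so □p at y, so p at z, i.e. Rxz.

Definable; □p → □□p defines it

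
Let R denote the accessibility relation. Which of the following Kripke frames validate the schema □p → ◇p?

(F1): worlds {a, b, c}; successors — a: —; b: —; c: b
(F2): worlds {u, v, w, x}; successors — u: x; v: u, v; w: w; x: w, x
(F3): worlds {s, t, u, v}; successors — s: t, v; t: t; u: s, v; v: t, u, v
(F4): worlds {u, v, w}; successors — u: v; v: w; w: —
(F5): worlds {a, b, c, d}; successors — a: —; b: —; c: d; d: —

(F2), (F3)

Frame correspondent (Sahlqvist): ∀x ∃y Rxy — i.e. seriality.
(F1): fails — world a has no successor.
(F2): satisfies the condition.
(F3): satisfies the condition.
(F4): fails — world w has no successor.
(F5): fails — world a has no successor.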